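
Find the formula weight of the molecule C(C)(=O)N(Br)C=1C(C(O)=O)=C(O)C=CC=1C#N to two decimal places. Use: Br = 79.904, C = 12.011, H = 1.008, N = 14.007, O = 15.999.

Molecular formula: C10H7BrN2O4.
M = 1×79.904 + 10×12.011 + 7×1.008 + 2×14.007 + 4×15.999 = 299.08 g/mol.

299.08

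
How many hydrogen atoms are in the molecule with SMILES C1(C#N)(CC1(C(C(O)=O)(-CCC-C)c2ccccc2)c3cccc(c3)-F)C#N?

Hydrogens are implicit in SMILES; fill each atom to its normal valence:
  9 × C (aromatic): 1 H each → 9
  6 × C: no H
  4 × C: 2 H each → 8
  3 × C (aromatic): no H
  2 × N: no H
  1 × C: 3 H
  1 × F: no H
  1 × O: 1 H
  1 × O: no H
  Total hydrogens = 21.

21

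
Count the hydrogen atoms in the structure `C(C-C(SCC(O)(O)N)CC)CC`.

21

Hydrogens are implicit in SMILES; fill each atom to its normal valence:
  5 × C: 2 H each → 10
  2 × C: 3 H each → 6
  2 × O: 1 H each → 2
  1 × C: 1 H
  1 × C: no H
  1 × N: 2 H
  1 × S: no H
  Total hydrogens = 21.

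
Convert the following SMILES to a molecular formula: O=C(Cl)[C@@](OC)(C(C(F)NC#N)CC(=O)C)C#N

C10H11ClFN3O3

Heavy atoms from the SMILES: 10 C, 1 Cl, 1 F, 3 N, 3 O.
Implicit hydrogens by atom environment:
  5 × C: no H
  3 × O: no H
  2 × C: 3 H each → 6
  2 × C: 1 H each → 2
  2 × N: no H
  1 × C: 2 H
  1 × Cl: no H
  1 × F: no H
  1 × N: 1 H
  Total hydrogens = 11.
Molecular formula: C10H11ClFN3O3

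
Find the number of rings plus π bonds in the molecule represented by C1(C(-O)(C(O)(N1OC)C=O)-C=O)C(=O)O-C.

4

Molecular formula from the SMILES: C8H11NO7.
DoU = (2C + 2 + N − H − X)/2 = (2·8 + 2 + 1 − 11 − 0)/2 = 8/2 = 4.
(Structurally: 1 ring(s) + 3 π bond(s) = 4.)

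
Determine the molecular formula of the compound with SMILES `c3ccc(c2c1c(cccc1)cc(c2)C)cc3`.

Heavy atoms from the SMILES: 17 C.
Implicit hydrogens by atom environment:
  11 × C (aromatic): 1 H each → 11
  5 × C (aromatic): no H
  1 × C: 3 H
  Total hydrogens = 14.
Molecular formula: C17H14

C17H14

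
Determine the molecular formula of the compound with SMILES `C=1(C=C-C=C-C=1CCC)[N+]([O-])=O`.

Heavy atoms from the SMILES: 9 C, 1 N, 2 O.
Implicit hydrogens by atom environment:
  4 × C (aromatic): 1 H each → 4
  2 × C: 2 H each → 4
  2 × C (aromatic): no H
  1 × C: 3 H
  1 × N (charge +1): no H
  1 × O: no H
  1 × O (charge -1): no H
  Total hydrogens = 11.
Molecular formula: C9H11NO2

C9H11NO2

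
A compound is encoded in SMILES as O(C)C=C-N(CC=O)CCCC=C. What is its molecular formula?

Heavy atoms from the SMILES: 10 C, 1 N, 2 O.
Implicit hydrogens by atom environment:
  5 × C: 2 H each → 10
  4 × C: 1 H each → 4
  2 × O: no H
  1 × C: 3 H
  1 × N: no H
  Total hydrogens = 17.
Molecular formula: C10H17NO2

C10H17NO2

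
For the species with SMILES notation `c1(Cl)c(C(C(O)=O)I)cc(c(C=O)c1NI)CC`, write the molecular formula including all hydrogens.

C11H10ClI2NO3

Heavy atoms from the SMILES: 11 C, 1 Cl, 2 I, 1 N, 3 O.
Implicit hydrogens by atom environment:
  5 × C (aromatic): no H
  2 × C: 1 H each → 2
  2 × I: no H
  2 × O: no H
  1 × C: 3 H
  1 × C: 2 H
  1 × C (aromatic): 1 H
  1 × C: no H
  1 × Cl: no H
  1 × N: 1 H
  1 × O: 1 H
  Total hydrogens = 10.
Molecular formula: C11H10ClI2NO3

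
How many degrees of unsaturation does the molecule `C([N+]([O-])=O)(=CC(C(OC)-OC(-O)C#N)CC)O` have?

4

Molecular formula from the SMILES: C9H14N2O6.
DoU = (2C + 2 + N − H − X)/2 = (2·9 + 2 + 2 − 14 − 0)/2 = 8/2 = 4.
(Structurally: 0 ring(s) + 4 π bond(s) = 4.)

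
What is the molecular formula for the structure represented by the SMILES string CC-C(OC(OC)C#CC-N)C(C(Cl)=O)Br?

Heavy atoms from the SMILES: 1 Br, 10 C, 1 Cl, 1 N, 3 O.
Implicit hydrogens by atom environment:
  3 × C: 1 H each → 3
  3 × C: no H
  3 × O: no H
  2 × C: 3 H each → 6
  2 × C: 2 H each → 4
  1 × Br: no H
  1 × Cl: no H
  1 × N: 2 H
  Total hydrogens = 15.
Molecular formula: C10H15BrClNO3

C10H15BrClNO3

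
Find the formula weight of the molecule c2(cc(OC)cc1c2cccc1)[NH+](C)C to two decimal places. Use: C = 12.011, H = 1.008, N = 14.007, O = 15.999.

Molecular formula: C13H16NO+.
M = 13×12.011 + 16×1.008 + 1×14.007 + 1×15.999 = 202.28 g/mol.

202.28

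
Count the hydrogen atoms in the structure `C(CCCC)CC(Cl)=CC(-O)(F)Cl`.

15

Hydrogens are implicit in SMILES; fill each atom to its normal valence:
  5 × C: 2 H each → 10
  2 × C: no H
  2 × Cl: no H
  1 × C: 3 H
  1 × C: 1 H
  1 × F: no H
  1 × O: 1 H
  Total hydrogens = 15.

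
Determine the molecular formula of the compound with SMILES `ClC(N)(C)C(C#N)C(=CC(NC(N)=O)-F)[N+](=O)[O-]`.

C8H11ClFN5O3

Heavy atoms from the SMILES: 8 C, 1 Cl, 1 F, 5 N, 3 O.
Implicit hydrogens by atom environment:
  4 × C: no H
  3 × C: 1 H each → 3
  2 × N: 2 H each → 4
  2 × O: no H
  1 × C: 3 H
  1 × Cl: no H
  1 × F: no H
  1 × N: 1 H
  1 × N: no H
  1 × N (charge +1): no H
  1 × O (charge -1): no H
  Total hydrogens = 11.
Molecular formula: C8H11ClFN5O3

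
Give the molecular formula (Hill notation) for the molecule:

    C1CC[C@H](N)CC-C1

Heavy atoms from the SMILES: 7 C, 1 N.
Implicit hydrogens by atom environment:
  6 × C: 2 H each → 12
  1 × C: 1 H
  1 × N: 2 H
  Total hydrogens = 15.
Molecular formula: C7H15N

C7H15N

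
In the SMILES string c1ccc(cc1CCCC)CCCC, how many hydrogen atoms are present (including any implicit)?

22

Hydrogens are implicit in SMILES; fill each atom to its normal valence:
  6 × C: 2 H each → 12
  4 × C (aromatic): 1 H each → 4
  2 × C: 3 H each → 6
  2 × C (aromatic): no H
  Total hydrogens = 22.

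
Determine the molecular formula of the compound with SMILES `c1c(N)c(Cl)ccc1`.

Heavy atoms from the SMILES: 6 C, 1 Cl, 1 N.
Implicit hydrogens by atom environment:
  4 × C (aromatic): 1 H each → 4
  2 × C (aromatic): no H
  1 × Cl: no H
  1 × N: 2 H
  Total hydrogens = 6.
Molecular formula: C6H6ClN

C6H6ClN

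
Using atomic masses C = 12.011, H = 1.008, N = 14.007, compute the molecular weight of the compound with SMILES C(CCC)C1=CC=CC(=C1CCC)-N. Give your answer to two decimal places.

Molecular formula: C13H21N.
M = 13×12.011 + 21×1.008 + 1×14.007 = 191.32 g/mol.

191.32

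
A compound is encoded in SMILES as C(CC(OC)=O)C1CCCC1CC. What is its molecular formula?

C11H20O2

Heavy atoms from the SMILES: 11 C, 2 O.
Implicit hydrogens by atom environment:
  6 × C: 2 H each → 12
  2 × C: 3 H each → 6
  2 × C: 1 H each → 2
  2 × O: no H
  1 × C: no H
  Total hydrogens = 20.
Molecular formula: C11H20O2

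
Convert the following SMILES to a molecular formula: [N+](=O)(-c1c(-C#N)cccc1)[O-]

Heavy atoms from the SMILES: 7 C, 2 N, 2 O.
Implicit hydrogens by atom environment:
  4 × C (aromatic): 1 H each → 4
  2 × C (aromatic): no H
  1 × C: no H
  1 × N (charge +1): no H
  1 × N: no H
  1 × O: no H
  1 × O (charge -1): no H
  Total hydrogens = 4.
Molecular formula: C7H4N2O2

C7H4N2O2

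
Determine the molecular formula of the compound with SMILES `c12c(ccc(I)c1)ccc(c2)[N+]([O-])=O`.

C10H6INO2

Heavy atoms from the SMILES: 10 C, 1 I, 1 N, 2 O.
Implicit hydrogens by atom environment:
  6 × C (aromatic): 1 H each → 6
  4 × C (aromatic): no H
  1 × I: no H
  1 × N (charge +1): no H
  1 × O: no H
  1 × O (charge -1): no H
  Total hydrogens = 6.
Molecular formula: C10H6INO2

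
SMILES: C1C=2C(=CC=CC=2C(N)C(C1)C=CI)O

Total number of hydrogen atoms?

14

Hydrogens are implicit in SMILES; fill each atom to its normal valence:
  4 × C: 1 H each → 4
  3 × C (aromatic): 1 H each → 3
  3 × C (aromatic): no H
  2 × C: 2 H each → 4
  1 × I: no H
  1 × N: 2 H
  1 × O: 1 H
  Total hydrogens = 14.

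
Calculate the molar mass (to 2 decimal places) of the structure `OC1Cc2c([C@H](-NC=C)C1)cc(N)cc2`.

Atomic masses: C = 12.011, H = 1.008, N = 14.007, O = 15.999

Molecular formula: C12H16N2O.
M = 12×12.011 + 16×1.008 + 2×14.007 + 1×15.999 = 204.27 g/mol.

204.27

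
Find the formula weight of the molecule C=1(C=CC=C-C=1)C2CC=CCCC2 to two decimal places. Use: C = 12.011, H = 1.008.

Molecular formula: C13H16.
M = 13×12.011 + 16×1.008 = 172.27 g/mol.

172.27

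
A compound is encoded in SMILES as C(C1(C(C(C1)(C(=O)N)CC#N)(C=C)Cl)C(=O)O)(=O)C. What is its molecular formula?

C12H13ClN2O4

Heavy atoms from the SMILES: 12 C, 1 Cl, 2 N, 4 O.
Implicit hydrogens by atom environment:
  7 × C: no H
  3 × C: 2 H each → 6
  3 × O: no H
  1 × C: 3 H
  1 × C: 1 H
  1 × Cl: no H
  1 × N: 2 H
  1 × N: no H
  1 × O: 1 H
  Total hydrogens = 13.
Molecular formula: C12H13ClN2O4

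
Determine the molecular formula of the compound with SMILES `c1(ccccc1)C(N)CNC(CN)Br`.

Heavy atoms from the SMILES: 1 Br, 10 C, 3 N.
Implicit hydrogens by atom environment:
  5 × C (aromatic): 1 H each → 5
  2 × C: 2 H each → 4
  2 × C: 1 H each → 2
  2 × N: 2 H each → 4
  1 × Br: no H
  1 × C (aromatic): no H
  1 × N: 1 H
  Total hydrogens = 16.
Molecular formula: C10H16BrN3

C10H16BrN3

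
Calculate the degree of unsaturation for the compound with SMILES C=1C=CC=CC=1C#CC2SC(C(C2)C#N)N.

Molecular formula from the SMILES: C13H12N2S.
DoU = (2C + 2 + N − H − X)/2 = (2·13 + 2 + 2 − 12 − 0)/2 = 18/2 = 9.
(Structurally: 2 ring(s) + 7 π bond(s) = 9.)

9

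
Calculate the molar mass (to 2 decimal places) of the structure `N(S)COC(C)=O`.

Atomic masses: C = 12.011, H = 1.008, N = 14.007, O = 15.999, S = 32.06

121.15

Molecular formula: C3H7NO2S.
M = 3×12.011 + 7×1.008 + 1×14.007 + 2×15.999 + 1×32.06 = 121.15 g/mol.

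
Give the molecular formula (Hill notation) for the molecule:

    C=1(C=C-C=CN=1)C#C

C7H5N

Heavy atoms from the SMILES: 7 C, 1 N.
Implicit hydrogens by atom environment:
  4 × C (aromatic): 1 H each → 4
  1 × C: 1 H
  1 × C (aromatic): no H
  1 × C: no H
  1 × N (aromatic): no H
  Total hydrogens = 5.
Molecular formula: C7H5N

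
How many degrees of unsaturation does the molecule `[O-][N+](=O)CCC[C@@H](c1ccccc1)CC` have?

Molecular formula from the SMILES: C12H17NO2.
DoU = (2C + 2 + N − H − X)/2 = (2·12 + 2 + 1 − 17 − 0)/2 = 10/2 = 5.
(Structurally: 1 ring(s) + 4 π bond(s) = 5.)

5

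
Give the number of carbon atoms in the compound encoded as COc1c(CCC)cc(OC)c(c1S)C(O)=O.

12

The symbol for carbon appears 12 times in the SMILES. Lowercase c denotes aromatic carbon and counts toward C.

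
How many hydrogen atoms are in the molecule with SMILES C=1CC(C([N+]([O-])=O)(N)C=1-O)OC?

10

Hydrogens are implicit in SMILES; fill each atom to its normal valence:
  2 × C: 1 H each → 2
  2 × C: no H
  2 × O: no H
  1 × C: 3 H
  1 × C: 2 H
  1 × N: 2 H
  1 × N (charge +1): no H
  1 × O: 1 H
  1 × O (charge -1): no H
  Total hydrogens = 10.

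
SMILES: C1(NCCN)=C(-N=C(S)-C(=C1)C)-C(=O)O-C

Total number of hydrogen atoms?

Hydrogens are implicit in SMILES; fill each atom to its normal valence:
  4 × C (aromatic): no H
  2 × C: 3 H each → 6
  2 × C: 2 H each → 4
  2 × O: no H
  1 × C (aromatic): 1 H
  1 × C: no H
  1 × N: 2 H
  1 × N: 1 H
  1 × N (aromatic): no H
  1 × S: 1 H
  Total hydrogens = 15.

15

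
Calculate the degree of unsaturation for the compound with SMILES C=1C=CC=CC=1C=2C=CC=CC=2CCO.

8

Molecular formula from the SMILES: C14H14O.
DoU = (2C + 2 + N − H − X)/2 = (2·14 + 2 + 0 − 14 − 0)/2 = 16/2 = 8.
(Structurally: 2 ring(s) + 6 π bond(s) = 8.)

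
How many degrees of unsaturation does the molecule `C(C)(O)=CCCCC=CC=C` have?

3

Molecular formula from the SMILES: C10H16O.
DoU = (2C + 2 + N − H − X)/2 = (2·10 + 2 + 0 − 16 − 0)/2 = 6/2 = 3.
(Structurally: 0 ring(s) + 3 π bond(s) = 3.)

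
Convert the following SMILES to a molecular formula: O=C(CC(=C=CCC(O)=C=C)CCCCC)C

C15H22O2

Heavy atoms from the SMILES: 15 C, 2 O.
Implicit hydrogens by atom environment:
  7 × C: 2 H each → 14
  5 × C: no H
  2 × C: 3 H each → 6
  1 × C: 1 H
  1 × O: 1 H
  1 × O: no H
  Total hydrogens = 22.
Molecular formula: C15H22O2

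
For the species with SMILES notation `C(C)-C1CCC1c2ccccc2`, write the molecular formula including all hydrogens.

C12H16

Heavy atoms from the SMILES: 12 C.
Implicit hydrogens by atom environment:
  5 × C (aromatic): 1 H each → 5
  3 × C: 2 H each → 6
  2 × C: 1 H each → 2
  1 × C: 3 H
  1 × C (aromatic): no H
  Total hydrogens = 16.
Molecular formula: C12H16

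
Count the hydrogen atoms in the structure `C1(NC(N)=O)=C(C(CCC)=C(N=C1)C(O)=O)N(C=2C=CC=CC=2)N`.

Hydrogens are implicit in SMILES; fill each atom to its normal valence:
  6 × C (aromatic): 1 H each → 6
  5 × C (aromatic): no H
  2 × C: 2 H each → 4
  2 × C: no H
  2 × N: 2 H each → 4
  2 × O: no H
  1 × C: 3 H
  1 × N: 1 H
  1 × N (aromatic): no H
  1 × N: no H
  1 × O: 1 H
  Total hydrogens = 19.

19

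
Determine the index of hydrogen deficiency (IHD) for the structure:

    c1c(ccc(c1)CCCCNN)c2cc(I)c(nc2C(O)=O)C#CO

11

Molecular formula from the SMILES: C18H18IN3O3.
DoU = (2C + 2 + N − H − X)/2 = (2·18 + 2 + 3 − 18 − 1)/2 = 22/2 = 11.
(Structurally: 2 ring(s) + 9 π bond(s) = 11.)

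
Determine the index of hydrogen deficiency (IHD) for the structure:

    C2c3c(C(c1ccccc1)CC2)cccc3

9

Molecular formula from the SMILES: C16H16.
DoU = (2C + 2 + N − H − X)/2 = (2·16 + 2 + 0 − 16 − 0)/2 = 18/2 = 9.
(Structurally: 3 ring(s) + 6 π bond(s) = 9.)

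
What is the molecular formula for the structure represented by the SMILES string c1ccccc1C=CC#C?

Heavy atoms from the SMILES: 10 C.
Implicit hydrogens by atom environment:
  5 × C (aromatic): 1 H each → 5
  3 × C: 1 H each → 3
  1 × C (aromatic): no H
  1 × C: no H
  Total hydrogens = 8.
Molecular formula: C10H8

C10H8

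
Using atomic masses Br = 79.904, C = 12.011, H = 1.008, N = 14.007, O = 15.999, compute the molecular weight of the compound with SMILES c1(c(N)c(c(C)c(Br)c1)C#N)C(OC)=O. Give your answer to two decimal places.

269.10

Molecular formula: C10H9BrN2O2.
M = 1×79.904 + 10×12.011 + 9×1.008 + 2×14.007 + 2×15.999 = 269.10 g/mol.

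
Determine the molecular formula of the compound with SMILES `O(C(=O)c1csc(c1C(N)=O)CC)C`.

Heavy atoms from the SMILES: 9 C, 1 N, 3 O, 1 S.
Implicit hydrogens by atom environment:
  3 × C (aromatic): no H
  3 × O: no H
  2 × C: 3 H each → 6
  2 × C: no H
  1 × C: 2 H
  1 × C (aromatic): 1 H
  1 × N: 2 H
  1 × S (aromatic): no H
  Total hydrogens = 11.
Molecular formula: C9H11NO3S

C9H11NO3S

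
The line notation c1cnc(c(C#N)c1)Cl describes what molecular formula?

C6H3ClN2

Heavy atoms from the SMILES: 6 C, 1 Cl, 2 N.
Implicit hydrogens by atom environment:
  3 × C (aromatic): 1 H each → 3
  2 × C (aromatic): no H
  1 × C: no H
  1 × Cl: no H
  1 × N (aromatic): no H
  1 × N: no H
  Total hydrogens = 3.
Molecular formula: C6H3ClN2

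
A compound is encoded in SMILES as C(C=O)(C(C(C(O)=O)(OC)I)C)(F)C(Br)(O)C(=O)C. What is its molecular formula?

Heavy atoms from the SMILES: 1 Br, 10 C, 1 F, 1 I, 6 O.
Implicit hydrogens by atom environment:
  5 × C: no H
  4 × O: no H
  3 × C: 3 H each → 9
  2 × C: 1 H each → 2
  2 × O: 1 H each → 2
  1 × Br: no H
  1 × F: no H
  1 × I: no H
  Total hydrogens = 13.
Molecular formula: C10H13BrFIO6

C10H13BrFIO6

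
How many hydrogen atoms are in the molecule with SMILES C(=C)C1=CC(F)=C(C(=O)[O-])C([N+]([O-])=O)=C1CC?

Hydrogens are implicit in SMILES; fill each atom to its normal valence:
  5 × C (aromatic): no H
  2 × C: 2 H each → 4
  2 × O: no H
  2 × O (charge -1): no H
  1 × C: 3 H
  1 × C (aromatic): 1 H
  1 × C: 1 H
  1 × C: no H
  1 × F: no H
  1 × N (charge +1): no H
  Total hydrogens = 9.

9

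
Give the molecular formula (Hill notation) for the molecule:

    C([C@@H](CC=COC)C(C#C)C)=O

C10H14O2

Heavy atoms from the SMILES: 10 C, 2 O.
Implicit hydrogens by atom environment:
  6 × C: 1 H each → 6
  2 × C: 3 H each → 6
  2 × O: no H
  1 × C: 2 H
  1 × C: no H
  Total hydrogens = 14.
Molecular formula: C10H14O2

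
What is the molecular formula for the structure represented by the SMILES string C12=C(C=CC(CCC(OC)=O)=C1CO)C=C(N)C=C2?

Heavy atoms from the SMILES: 15 C, 1 N, 3 O.
Implicit hydrogens by atom environment:
  5 × C (aromatic): 1 H each → 5
  5 × C (aromatic): no H
  3 × C: 2 H each → 6
  2 × O: no H
  1 × C: 3 H
  1 × C: no H
  1 × N: 2 H
  1 × O: 1 H
  Total hydrogens = 17.
Molecular formula: C15H17NO3

C15H17NO3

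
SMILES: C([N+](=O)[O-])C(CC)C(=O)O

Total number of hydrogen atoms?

Hydrogens are implicit in SMILES; fill each atom to its normal valence:
  2 × C: 2 H each → 4
  2 × O: no H
  1 × C: 3 H
  1 × C: 1 H
  1 × C: no H
  1 × N (charge +1): no H
  1 × O: 1 H
  1 × O (charge -1): no H
  Total hydrogens = 9.

9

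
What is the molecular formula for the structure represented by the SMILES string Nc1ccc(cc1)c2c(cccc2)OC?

C13H13NO

Heavy atoms from the SMILES: 13 C, 1 N, 1 O.
Implicit hydrogens by atom environment:
  8 × C (aromatic): 1 H each → 8
  4 × C (aromatic): no H
  1 × C: 3 H
  1 × N: 2 H
  1 × O: no H
  Total hydrogens = 13.
Molecular formula: C13H13NO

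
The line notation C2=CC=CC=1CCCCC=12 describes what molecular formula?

Heavy atoms from the SMILES: 10 C.
Implicit hydrogens by atom environment:
  4 × C: 2 H each → 8
  4 × C (aromatic): 1 H each → 4
  2 × C (aromatic): no H
  Total hydrogens = 12.
Molecular formula: C10H12

C10H12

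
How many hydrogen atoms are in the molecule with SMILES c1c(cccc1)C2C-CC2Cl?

Hydrogens are implicit in SMILES; fill each atom to its normal valence:
  5 × C (aromatic): 1 H each → 5
  2 × C: 2 H each → 4
  2 × C: 1 H each → 2
  1 × C (aromatic): no H
  1 × Cl: no H
  Total hydrogens = 11.

11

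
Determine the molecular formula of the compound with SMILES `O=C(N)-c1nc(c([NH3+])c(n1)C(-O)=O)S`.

Heavy atoms from the SMILES: 6 C, 4 N, 3 O, 1 S.
Implicit hydrogens by atom environment:
  4 × C (aromatic): no H
  2 × C: no H
  2 × N (aromatic): no H
  2 × O: no H
  1 × N (charge +1): 3 H
  1 × N: 2 H
  1 × O: 1 H
  1 × S: 1 H
  Total hydrogens = 7.
Net charge +1.
Molecular formula: C6H7N4O3S+

C6H7N4O3S+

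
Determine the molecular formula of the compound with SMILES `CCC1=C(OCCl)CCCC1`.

Heavy atoms from the SMILES: 9 C, 1 Cl, 1 O.
Implicit hydrogens by atom environment:
  6 × C: 2 H each → 12
  2 × C: no H
  1 × C: 3 H
  1 × Cl: no H
  1 × O: no H
  Total hydrogens = 15.
Molecular formula: C9H15ClO

C9H15ClO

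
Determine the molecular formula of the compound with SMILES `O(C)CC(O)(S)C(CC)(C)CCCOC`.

Heavy atoms from the SMILES: 11 C, 3 O, 1 S.
Implicit hydrogens by atom environment:
  5 × C: 2 H each → 10
  4 × C: 3 H each → 12
  2 × C: no H
  2 × O: no H
  1 × O: 1 H
  1 × S: 1 H
  Total hydrogens = 24.
Molecular formula: C11H24O3S

C11H24O3S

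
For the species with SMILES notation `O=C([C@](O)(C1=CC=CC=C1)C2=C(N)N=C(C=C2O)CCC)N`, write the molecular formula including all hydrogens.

Heavy atoms from the SMILES: 16 C, 3 N, 3 O.
Implicit hydrogens by atom environment:
  6 × C (aromatic): 1 H each → 6
  5 × C (aromatic): no H
  2 × C: 2 H each → 4
  2 × C: no H
  2 × N: 2 H each → 4
  2 × O: 1 H each → 2
  1 × C: 3 H
  1 × N (aromatic): no H
  1 × O: no H
  Total hydrogens = 19.
Molecular formula: C16H19N3O3

C16H19N3O3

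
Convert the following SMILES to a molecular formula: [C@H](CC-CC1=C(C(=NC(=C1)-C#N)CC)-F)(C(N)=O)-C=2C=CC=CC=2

C19H20FN3O

Heavy atoms from the SMILES: 19 C, 1 F, 3 N, 1 O.
Implicit hydrogens by atom environment:
  6 × C (aromatic): 1 H each → 6
  5 × C (aromatic): no H
  4 × C: 2 H each → 8
  2 × C: no H
  1 × C: 3 H
  1 × C: 1 H
  1 × F: no H
  1 × N: 2 H
  1 × N (aromatic): no H
  1 × N: no H
  1 × O: no H
  Total hydrogens = 20.
Molecular formula: C19H20FN3O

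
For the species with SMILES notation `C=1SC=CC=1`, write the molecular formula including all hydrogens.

Heavy atoms from the SMILES: 4 C, 1 S.
Implicit hydrogens by atom environment:
  4 × C (aromatic): 1 H each → 4
  1 × S (aromatic): no H
  Total hydrogens = 4.
Molecular formula: C4H4S

C4H4S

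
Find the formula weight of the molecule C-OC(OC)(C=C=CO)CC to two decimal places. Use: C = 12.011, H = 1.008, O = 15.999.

158.20

Molecular formula: C8H14O3.
M = 8×12.011 + 14×1.008 + 3×15.999 = 158.20 g/mol.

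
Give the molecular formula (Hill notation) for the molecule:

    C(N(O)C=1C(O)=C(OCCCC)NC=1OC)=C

C11H18N2O4

Heavy atoms from the SMILES: 11 C, 2 N, 4 O.
Implicit hydrogens by atom environment:
  4 × C: 2 H each → 8
  4 × C (aromatic): no H
  2 × C: 3 H each → 6
  2 × O: 1 H each → 2
  2 × O: no H
  1 × C: 1 H
  1 × N (aromatic): 1 H
  1 × N: no H
  Total hydrogens = 18.
Molecular formula: C11H18N2O4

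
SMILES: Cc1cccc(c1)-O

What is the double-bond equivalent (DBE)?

4

Molecular formula from the SMILES: C7H8O.
DoU = (2C + 2 + N − H − X)/2 = (2·7 + 2 + 0 − 8 − 0)/2 = 8/2 = 4.
(Structurally: 1 ring(s) + 3 π bond(s) = 4.)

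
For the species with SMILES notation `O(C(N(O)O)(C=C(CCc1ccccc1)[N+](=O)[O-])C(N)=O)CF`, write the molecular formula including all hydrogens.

Heavy atoms from the SMILES: 13 C, 1 F, 3 N, 6 O.
Implicit hydrogens by atom environment:
  5 × C (aromatic): 1 H each → 5
  3 × C: 2 H each → 6
  3 × C: no H
  3 × O: no H
  2 × O: 1 H each → 2
  1 × C: 1 H
  1 × C (aromatic): no H
  1 × F: no H
  1 × N: 2 H
  1 × N: no H
  1 × N (charge +1): no H
  1 × O (charge -1): no H
  Total hydrogens = 16.
Molecular formula: C13H16FN3O6

C13H16FN3O6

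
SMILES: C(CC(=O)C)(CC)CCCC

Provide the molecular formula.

C10H20O

Heavy atoms from the SMILES: 10 C, 1 O.
Implicit hydrogens by atom environment:
  5 × C: 2 H each → 10
  3 × C: 3 H each → 9
  1 × C: 1 H
  1 × C: no H
  1 × O: no H
  Total hydrogens = 20.
Molecular formula: C10H20O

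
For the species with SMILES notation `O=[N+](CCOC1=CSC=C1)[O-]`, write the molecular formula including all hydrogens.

C6H7NO3S

Heavy atoms from the SMILES: 6 C, 1 N, 3 O, 1 S.
Implicit hydrogens by atom environment:
  3 × C (aromatic): 1 H each → 3
  2 × C: 2 H each → 4
  2 × O: no H
  1 × C (aromatic): no H
  1 × N (charge +1): no H
  1 × O (charge -1): no H
  1 × S (aromatic): no H
  Total hydrogens = 7.
Molecular formula: C6H7NO3S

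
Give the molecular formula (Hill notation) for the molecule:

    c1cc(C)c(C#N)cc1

C8H7N

Heavy atoms from the SMILES: 8 C, 1 N.
Implicit hydrogens by atom environment:
  4 × C (aromatic): 1 H each → 4
  2 × C (aromatic): no H
  1 × C: 3 H
  1 × C: no H
  1 × N: no H
  Total hydrogens = 7.
Molecular formula: C8H7N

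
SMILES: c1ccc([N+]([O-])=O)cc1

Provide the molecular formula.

C6H5NO2

Heavy atoms from the SMILES: 6 C, 1 N, 2 O.
Implicit hydrogens by atom environment:
  5 × C (aromatic): 1 H each → 5
  1 × C (aromatic): no H
  1 × N (charge +1): no H
  1 × O: no H
  1 × O (charge -1): no H
  Total hydrogens = 5.
Molecular formula: C6H5NO2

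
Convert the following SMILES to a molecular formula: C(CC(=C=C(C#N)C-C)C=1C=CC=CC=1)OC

Heavy atoms from the SMILES: 15 C, 1 N, 1 O.
Implicit hydrogens by atom environment:
  5 × C (aromatic): 1 H each → 5
  4 × C: no H
  3 × C: 2 H each → 6
  2 × C: 3 H each → 6
  1 × C (aromatic): no H
  1 × N: no H
  1 × O: no H
  Total hydrogens = 17.
Molecular formula: C15H17NO

C15H17NO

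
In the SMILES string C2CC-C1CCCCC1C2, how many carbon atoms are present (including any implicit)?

The symbol for carbon appears 10 times in the SMILES.

10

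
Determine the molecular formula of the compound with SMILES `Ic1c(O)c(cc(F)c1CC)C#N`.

Heavy atoms from the SMILES: 9 C, 1 F, 1 I, 1 N, 1 O.
Implicit hydrogens by atom environment:
  5 × C (aromatic): no H
  1 × C: 3 H
  1 × C: 2 H
  1 × C (aromatic): 1 H
  1 × C: no H
  1 × F: no H
  1 × I: no H
  1 × N: no H
  1 × O: 1 H
  Total hydrogens = 7.
Molecular formula: C9H7FINO

C9H7FINO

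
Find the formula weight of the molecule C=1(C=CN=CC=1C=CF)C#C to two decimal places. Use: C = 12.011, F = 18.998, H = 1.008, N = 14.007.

147.15

Molecular formula: C9H6FN.
M = 9×12.011 + 1×18.998 + 6×1.008 + 1×14.007 = 147.15 g/mol.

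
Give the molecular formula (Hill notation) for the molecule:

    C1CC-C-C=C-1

Heavy atoms from the SMILES: 6 C.
Implicit hydrogens by atom environment:
  4 × C: 2 H each → 8
  2 × C: 1 H each → 2
  Total hydrogens = 10.
Molecular formula: C6H10

C6H10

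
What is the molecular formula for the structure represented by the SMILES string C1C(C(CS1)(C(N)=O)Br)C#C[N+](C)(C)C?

Heavy atoms from the SMILES: 1 Br, 10 C, 2 N, 1 O, 1 S.
Implicit hydrogens by atom environment:
  4 × C: no H
  3 × C: 3 H each → 9
  2 × C: 2 H each → 4
  1 × Br: no H
  1 × C: 1 H
  1 × N: 2 H
  1 × N (charge +1): no H
  1 × O: no H
  1 × S: no H
  Total hydrogens = 16.
Net charge +1.
Molecular formula: C10H16BrN2OS+

C10H16BrN2OS+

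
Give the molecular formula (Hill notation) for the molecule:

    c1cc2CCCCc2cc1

Heavy atoms from the SMILES: 10 C.
Implicit hydrogens by atom environment:
  4 × C: 2 H each → 8
  4 × C (aromatic): 1 H each → 4
  2 × C (aromatic): no H
  Total hydrogens = 12.
Molecular formula: C10H12

C10H12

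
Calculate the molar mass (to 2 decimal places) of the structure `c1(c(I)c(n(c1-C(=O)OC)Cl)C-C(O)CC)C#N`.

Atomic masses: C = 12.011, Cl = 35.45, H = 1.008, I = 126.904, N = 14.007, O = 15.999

382.58

Molecular formula: C11H12ClIN2O3.
M = 11×12.011 + 1×35.45 + 12×1.008 + 1×126.904 + 2×14.007 + 3×15.999 = 382.58 g/mol.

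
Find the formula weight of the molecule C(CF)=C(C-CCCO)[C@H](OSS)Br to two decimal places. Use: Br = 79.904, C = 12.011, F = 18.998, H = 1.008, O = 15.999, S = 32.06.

305.22

Molecular formula: C8H14BrFO2S2.
M = 1×79.904 + 8×12.011 + 1×18.998 + 14×1.008 + 2×15.999 + 2×32.06 = 305.22 g/mol.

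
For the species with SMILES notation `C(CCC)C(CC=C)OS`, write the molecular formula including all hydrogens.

C8H16OS

Heavy atoms from the SMILES: 8 C, 1 O, 1 S.
Implicit hydrogens by atom environment:
  5 × C: 2 H each → 10
  2 × C: 1 H each → 2
  1 × C: 3 H
  1 × O: no H
  1 × S: 1 H
  Total hydrogens = 16.
Molecular formula: C8H16OS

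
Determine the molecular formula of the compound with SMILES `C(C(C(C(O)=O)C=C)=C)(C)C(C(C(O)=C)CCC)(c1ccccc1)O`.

Heavy atoms from the SMILES: 21 C, 4 O.
Implicit hydrogens by atom environment:
  5 × C: 2 H each → 10
  5 × C (aromatic): 1 H each → 5
  4 × C: 1 H each → 4
  4 × C: no H
  3 × O: 1 H each → 3
  2 × C: 3 H each → 6
  1 × C (aromatic): no H
  1 × O: no H
  Total hydrogens = 28.
Molecular formula: C21H28O4

C21H28O4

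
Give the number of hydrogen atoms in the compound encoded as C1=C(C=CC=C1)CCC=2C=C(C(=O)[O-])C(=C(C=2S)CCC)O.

Hydrogens are implicit in SMILES; fill each atom to its normal valence:
  6 × C (aromatic): 1 H each → 6
  6 × C (aromatic): no H
  4 × C: 2 H each → 8
  1 × C: 3 H
  1 × C: no H
  1 × O: 1 H
  1 × O: no H
  1 × O (charge -1): no H
  1 × S: 1 H
  Total hydrogens = 19.

19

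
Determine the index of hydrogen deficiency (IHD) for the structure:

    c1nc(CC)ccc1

4

Molecular formula from the SMILES: C7H9N.
DoU = (2C + 2 + N − H − X)/2 = (2·7 + 2 + 1 − 9 − 0)/2 = 8/2 = 4.
(Structurally: 1 ring(s) + 3 π bond(s) = 4.)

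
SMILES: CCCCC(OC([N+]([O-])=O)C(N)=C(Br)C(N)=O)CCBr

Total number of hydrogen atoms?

19

Hydrogens are implicit in SMILES; fill each atom to its normal valence:
  5 × C: 2 H each → 10
  3 × C: no H
  3 × O: no H
  2 × Br: no H
  2 × C: 1 H each → 2
  2 × N: 2 H each → 4
  1 × C: 3 H
  1 × N (charge +1): no H
  1 × O (charge -1): no H
  Total hydrogens = 19.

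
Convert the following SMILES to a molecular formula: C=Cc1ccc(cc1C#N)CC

Heavy atoms from the SMILES: 11 C, 1 N.
Implicit hydrogens by atom environment:
  3 × C (aromatic): 1 H each → 3
  3 × C (aromatic): no H
  2 × C: 2 H each → 4
  1 × C: 3 H
  1 × C: 1 H
  1 × C: no H
  1 × N: no H
  Total hydrogens = 11.
Molecular formula: C11H11N

C11H11N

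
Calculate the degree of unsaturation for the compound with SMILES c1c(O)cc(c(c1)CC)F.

Molecular formula from the SMILES: C8H9FO.
DoU = (2C + 2 + N − H − X)/2 = (2·8 + 2 + 0 − 9 − 1)/2 = 8/2 = 4.
(Structurally: 1 ring(s) + 3 π bond(s) = 4.)

4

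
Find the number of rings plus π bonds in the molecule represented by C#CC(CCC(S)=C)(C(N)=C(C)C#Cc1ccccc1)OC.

Molecular formula from the SMILES: C19H21NOS.
DoU = (2C + 2 + N − H − X)/2 = (2·19 + 2 + 1 − 21 − 0)/2 = 20/2 = 10.
(Structurally: 1 ring(s) + 9 π bond(s) = 10.)

10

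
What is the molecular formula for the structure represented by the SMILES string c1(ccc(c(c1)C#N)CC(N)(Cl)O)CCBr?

Heavy atoms from the SMILES: 1 Br, 11 C, 1 Cl, 2 N, 1 O.
Implicit hydrogens by atom environment:
  3 × C: 2 H each → 6
  3 × C (aromatic): 1 H each → 3
  3 × C (aromatic): no H
  2 × C: no H
  1 × Br: no H
  1 × Cl: no H
  1 × N: 2 H
  1 × N: no H
  1 × O: 1 H
  Total hydrogens = 12.
Molecular formula: C11H12BrClN2O

C11H12BrClN2O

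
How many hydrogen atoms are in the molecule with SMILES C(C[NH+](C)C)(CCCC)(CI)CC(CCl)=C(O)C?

Hydrogens are implicit in SMILES; fill each atom to its normal valence:
  7 × C: 2 H each → 14
  4 × C: 3 H each → 12
  3 × C: no H
  1 × Cl: no H
  1 × I: no H
  1 × N (charge +1): 1 H
  1 × O: 1 H
  Total hydrogens = 28.

28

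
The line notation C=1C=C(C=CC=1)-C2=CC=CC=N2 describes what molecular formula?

C11H9N

Heavy atoms from the SMILES: 11 C, 1 N.
Implicit hydrogens by atom environment:
  9 × C (aromatic): 1 H each → 9
  2 × C (aromatic): no H
  1 × N (aromatic): no H
  Total hydrogens = 9.
Molecular formula: C11H9N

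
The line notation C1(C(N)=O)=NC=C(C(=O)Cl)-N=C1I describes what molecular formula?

Heavy atoms from the SMILES: 6 C, 1 Cl, 1 I, 3 N, 2 O.
Implicit hydrogens by atom environment:
  3 × C (aromatic): no H
  2 × C: no H
  2 × N (aromatic): no H
  2 × O: no H
  1 × C (aromatic): 1 H
  1 × Cl: no H
  1 × I: no H
  1 × N: 2 H
  Total hydrogens = 3.
Molecular formula: C6H3ClIN3O2

C6H3ClIN3O2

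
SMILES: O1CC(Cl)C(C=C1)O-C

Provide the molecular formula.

Heavy atoms from the SMILES: 6 C, 1 Cl, 2 O.
Implicit hydrogens by atom environment:
  4 × C: 1 H each → 4
  2 × O: no H
  1 × C: 3 H
  1 × C: 2 H
  1 × Cl: no H
  Total hydrogens = 9.
Molecular formula: C6H9ClO2

C6H9ClO2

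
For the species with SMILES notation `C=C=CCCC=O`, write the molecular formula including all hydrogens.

C6H8O

Heavy atoms from the SMILES: 6 C, 1 O.
Implicit hydrogens by atom environment:
  3 × C: 2 H each → 6
  2 × C: 1 H each → 2
  1 × C: no H
  1 × O: no H
  Total hydrogens = 8.
Molecular formula: C6H8O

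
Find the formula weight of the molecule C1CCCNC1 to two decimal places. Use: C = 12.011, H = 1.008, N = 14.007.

Molecular formula: C5H11N.
M = 5×12.011 + 11×1.008 + 1×14.007 = 85.15 g/mol.

85.15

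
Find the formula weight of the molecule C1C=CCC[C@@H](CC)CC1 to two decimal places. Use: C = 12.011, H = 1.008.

Molecular formula: C10H18.
M = 10×12.011 + 18×1.008 = 138.25 g/mol.

138.25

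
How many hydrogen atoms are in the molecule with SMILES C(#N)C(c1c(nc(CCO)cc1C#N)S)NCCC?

16

Hydrogens are implicit in SMILES; fill each atom to its normal valence:
  4 × C: 2 H each → 8
  4 × C (aromatic): no H
  2 × C: no H
  2 × N: no H
  1 × C: 3 H
  1 × C (aromatic): 1 H
  1 × C: 1 H
  1 × N: 1 H
  1 × N (aromatic): no H
  1 × O: 1 H
  1 × S: 1 H
  Total hydrogens = 16.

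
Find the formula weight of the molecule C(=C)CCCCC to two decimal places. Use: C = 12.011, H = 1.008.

98.19

Molecular formula: C7H14.
M = 7×12.011 + 14×1.008 = 98.19 g/mol.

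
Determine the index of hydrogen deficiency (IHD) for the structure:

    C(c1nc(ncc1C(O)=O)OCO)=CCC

6

Molecular formula from the SMILES: C10H12N2O4.
DoU = (2C + 2 + N − H − X)/2 = (2·10 + 2 + 2 − 12 − 0)/2 = 12/2 = 6.
(Structurally: 1 ring(s) + 5 π bond(s) = 6.)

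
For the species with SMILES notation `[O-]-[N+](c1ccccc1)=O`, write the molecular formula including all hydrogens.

Heavy atoms from the SMILES: 6 C, 1 N, 2 O.
Implicit hydrogens by atom environment:
  5 × C (aromatic): 1 H each → 5
  1 × C (aromatic): no H
  1 × N (charge +1): no H
  1 × O: no H
  1 × O (charge -1): no H
  Total hydrogens = 5.
Molecular formula: C6H5NO2

C6H5NO2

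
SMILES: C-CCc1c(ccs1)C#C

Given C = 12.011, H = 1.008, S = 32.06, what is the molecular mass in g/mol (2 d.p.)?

150.24

Molecular formula: C9H10S.
M = 9×12.011 + 10×1.008 + 1×32.06 = 150.24 g/mol.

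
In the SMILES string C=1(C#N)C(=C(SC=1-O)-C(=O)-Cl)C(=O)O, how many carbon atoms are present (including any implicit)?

7

The symbol for carbon appears 7 times in the SMILES. (Cl is a single chlorine, not C + l.)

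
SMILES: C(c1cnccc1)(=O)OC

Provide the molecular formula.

Heavy atoms from the SMILES: 7 C, 1 N, 2 O.
Implicit hydrogens by atom environment:
  4 × C (aromatic): 1 H each → 4
  2 × O: no H
  1 × C: 3 H
  1 × C (aromatic): no H
  1 × C: no H
  1 × N (aromatic): no H
  Total hydrogens = 7.
Molecular formula: C7H7NO2

C7H7NO2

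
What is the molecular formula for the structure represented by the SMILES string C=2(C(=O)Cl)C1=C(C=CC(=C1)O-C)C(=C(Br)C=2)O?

Heavy atoms from the SMILES: 1 Br, 12 C, 1 Cl, 3 O.
Implicit hydrogens by atom environment:
  6 × C (aromatic): no H
  4 × C (aromatic): 1 H each → 4
  2 × O: no H
  1 × Br: no H
  1 × C: 3 H
  1 × C: no H
  1 × Cl: no H
  1 × O: 1 H
  Total hydrogens = 8.
Molecular formula: C12H8BrClO3

C12H8BrClO3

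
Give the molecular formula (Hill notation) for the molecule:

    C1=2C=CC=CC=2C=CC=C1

C10H8

Heavy atoms from the SMILES: 10 C.
Implicit hydrogens by atom environment:
  8 × C (aromatic): 1 H each → 8
  2 × C (aromatic): no H
  Total hydrogens = 8.
Molecular formula: C10H8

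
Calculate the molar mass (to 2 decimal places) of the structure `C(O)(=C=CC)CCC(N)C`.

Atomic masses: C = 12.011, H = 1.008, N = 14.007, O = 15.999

141.21

Molecular formula: C8H15NO.
M = 8×12.011 + 15×1.008 + 1×14.007 + 1×15.999 = 141.21 g/mol.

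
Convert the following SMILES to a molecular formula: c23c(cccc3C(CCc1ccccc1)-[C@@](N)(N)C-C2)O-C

C19H24N2O

Heavy atoms from the SMILES: 19 C, 2 N, 1 O.
Implicit hydrogens by atom environment:
  8 × C (aromatic): 1 H each → 8
  4 × C: 2 H each → 8
  4 × C (aromatic): no H
  2 × N: 2 H each → 4
  1 × C: 3 H
  1 × C: 1 H
  1 × C: no H
  1 × O: no H
  Total hydrogens = 24.
Molecular formula: C19H24N2O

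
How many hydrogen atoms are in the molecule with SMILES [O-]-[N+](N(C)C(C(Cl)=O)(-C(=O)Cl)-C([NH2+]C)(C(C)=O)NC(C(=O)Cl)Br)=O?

13

Hydrogens are implicit in SMILES; fill each atom to its normal valence:
  6 × C: no H
  5 × O: no H
  3 × C: 3 H each → 9
  3 × Cl: no H
  1 × Br: no H
  1 × C: 1 H
  1 × N (charge +1): 2 H
  1 × N: 1 H
  1 × N: no H
  1 × N (charge +1): no H
  1 × O (charge -1): no H
  Total hydrogens = 13.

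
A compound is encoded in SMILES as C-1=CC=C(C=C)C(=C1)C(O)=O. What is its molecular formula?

C9H8O2

Heavy atoms from the SMILES: 9 C, 2 O.
Implicit hydrogens by atom environment:
  4 × C (aromatic): 1 H each → 4
  2 × C (aromatic): no H
  1 × C: 2 H
  1 × C: 1 H
  1 × C: no H
  1 × O: 1 H
  1 × O: no H
  Total hydrogens = 8.
Molecular formula: C9H8O2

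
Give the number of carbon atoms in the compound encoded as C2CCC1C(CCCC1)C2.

10

The symbol for carbon appears 10 times in the SMILES.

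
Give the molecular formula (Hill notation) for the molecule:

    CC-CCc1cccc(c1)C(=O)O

C11H14O2

Heavy atoms from the SMILES: 11 C, 2 O.
Implicit hydrogens by atom environment:
  4 × C (aromatic): 1 H each → 4
  3 × C: 2 H each → 6
  2 × C (aromatic): no H
  1 × C: 3 H
  1 × C: no H
  1 × O: 1 H
  1 × O: no H
  Total hydrogens = 14.
Molecular formula: C11H14O2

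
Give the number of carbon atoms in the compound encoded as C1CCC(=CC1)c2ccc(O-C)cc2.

13

The symbol for carbon appears 13 times in the SMILES. Lowercase c denotes aromatic carbon and counts toward C.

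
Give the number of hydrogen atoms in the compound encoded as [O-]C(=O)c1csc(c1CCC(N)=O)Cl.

Hydrogens are implicit in SMILES; fill each atom to its normal valence:
  3 × C (aromatic): no H
  2 × C: 2 H each → 4
  2 × C: no H
  2 × O: no H
  1 × C (aromatic): 1 H
  1 × Cl: no H
  1 × N: 2 H
  1 × O (charge -1): no H
  1 × S (aromatic): no H
  Total hydrogens = 7.

7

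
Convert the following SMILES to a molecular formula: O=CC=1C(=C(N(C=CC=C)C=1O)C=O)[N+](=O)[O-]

Heavy atoms from the SMILES: 10 C, 2 N, 5 O.
Implicit hydrogens by atom environment:
  5 × C: 1 H each → 5
  4 × C (aromatic): no H
  3 × O: no H
  1 × C: 2 H
  1 × N (aromatic): no H
  1 × N (charge +1): no H
  1 × O: 1 H
  1 × O (charge -1): no H
  Total hydrogens = 8.
Molecular formula: C10H8N2O5

C10H8N2O5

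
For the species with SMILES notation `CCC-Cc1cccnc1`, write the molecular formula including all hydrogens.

Heavy atoms from the SMILES: 9 C, 1 N.
Implicit hydrogens by atom environment:
  4 × C (aromatic): 1 H each → 4
  3 × C: 2 H each → 6
  1 × C: 3 H
  1 × C (aromatic): no H
  1 × N (aromatic): no H
  Total hydrogens = 13.
Molecular formula: C9H13N

C9H13N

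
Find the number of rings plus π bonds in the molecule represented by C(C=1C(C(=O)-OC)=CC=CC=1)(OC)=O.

Molecular formula from the SMILES: C10H10O4.
DoU = (2C + 2 + N − H − X)/2 = (2·10 + 2 + 0 − 10 − 0)/2 = 12/2 = 6.
(Structurally: 1 ring(s) + 5 π bond(s) = 6.)

6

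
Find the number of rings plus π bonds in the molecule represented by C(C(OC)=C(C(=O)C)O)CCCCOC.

Molecular formula from the SMILES: C11H20O4.
DoU = (2C + 2 + N − H − X)/2 = (2·11 + 2 + 0 − 20 − 0)/2 = 4/2 = 2.
(Structurally: 0 ring(s) + 2 π bond(s) = 2.)

2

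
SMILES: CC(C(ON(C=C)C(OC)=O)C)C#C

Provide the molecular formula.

C10H15NO3

Heavy atoms from the SMILES: 10 C, 1 N, 3 O.
Implicit hydrogens by atom environment:
  4 × C: 1 H each → 4
  3 × C: 3 H each → 9
  3 × O: no H
  2 × C: no H
  1 × C: 2 H
  1 × N: no H
  Total hydrogens = 15.
Molecular formula: C10H15NO3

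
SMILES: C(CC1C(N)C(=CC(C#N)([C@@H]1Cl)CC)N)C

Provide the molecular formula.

Heavy atoms from the SMILES: 12 C, 1 Cl, 3 N.
Implicit hydrogens by atom environment:
  4 × C: 1 H each → 4
  3 × C: 2 H each → 6
  3 × C: no H
  2 × C: 3 H each → 6
  2 × N: 2 H each → 4
  1 × Cl: no H
  1 × N: no H
  Total hydrogens = 20.
Molecular formula: C12H20ClN3

C12H20ClN3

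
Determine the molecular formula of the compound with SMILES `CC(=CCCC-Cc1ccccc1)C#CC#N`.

Heavy atoms from the SMILES: 16 C, 1 N.
Implicit hydrogens by atom environment:
  5 × C (aromatic): 1 H each → 5
  4 × C: 2 H each → 8
  4 × C: no H
  1 × C: 3 H
  1 × C: 1 H
  1 × C (aromatic): no H
  1 × N: no H
  Total hydrogens = 17.
Molecular formula: C16H17N

C16H17N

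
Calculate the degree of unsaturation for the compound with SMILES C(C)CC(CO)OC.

Molecular formula from the SMILES: C6H14O2.
DoU = (2C + 2 + N − H − X)/2 = (2·6 + 2 + 0 − 14 − 0)/2 = 0/2 = 0.
(Structurally: 0 ring(s) + 0 π bond(s) = 0.)

0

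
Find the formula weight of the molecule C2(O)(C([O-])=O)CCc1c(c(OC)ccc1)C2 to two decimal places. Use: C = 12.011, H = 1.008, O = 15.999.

221.23

Molecular formula: C12H13O4-.
M = 12×12.011 + 13×1.008 + 4×15.999 = 221.23 g/mol.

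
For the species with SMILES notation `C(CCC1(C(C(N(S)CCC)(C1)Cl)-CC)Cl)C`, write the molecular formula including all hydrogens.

C13H25Cl2NS

Heavy atoms from the SMILES: 13 C, 2 Cl, 1 N, 1 S.
Implicit hydrogens by atom environment:
  7 × C: 2 H each → 14
  3 × C: 3 H each → 9
  2 × C: no H
  2 × Cl: no H
  1 × C: 1 H
  1 × N: no H
  1 × S: 1 H
  Total hydrogens = 25.
Molecular formula: C13H25Cl2NS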